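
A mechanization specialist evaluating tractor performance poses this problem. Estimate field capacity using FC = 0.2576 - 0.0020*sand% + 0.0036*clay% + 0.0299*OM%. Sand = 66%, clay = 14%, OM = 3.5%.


FC = 0.2576 - 0.0020*66 + 0.0036*14 + 0.0299*3.5
   = 0.2576 - 0.1320 + 0.0504 + 0.1047
   = 0.2807


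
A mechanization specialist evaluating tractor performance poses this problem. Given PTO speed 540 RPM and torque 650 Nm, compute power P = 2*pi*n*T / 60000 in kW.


P = 2*pi*n*T / 60000
  = 2*pi * 540 * 650 / 60000
  = 2205398.04 / 60000
  = 36.76 kW


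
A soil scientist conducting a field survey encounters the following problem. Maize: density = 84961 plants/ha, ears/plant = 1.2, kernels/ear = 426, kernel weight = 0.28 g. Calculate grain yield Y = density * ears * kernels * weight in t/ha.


Y = density * ears * kernels * kw
  = 84961 * 1.2 * 426 * 0.28 g/ha
  = 12160977.70 g/ha
  = 12160.98 kg/ha = 12.16 t/ha


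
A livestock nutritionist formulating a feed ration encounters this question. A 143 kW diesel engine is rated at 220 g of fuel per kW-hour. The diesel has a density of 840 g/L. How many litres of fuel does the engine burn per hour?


FC = P * BSFC / rho_fuel
   = 143 * 220 / 840
   = 31460 / 840
   = 37.45 L/h


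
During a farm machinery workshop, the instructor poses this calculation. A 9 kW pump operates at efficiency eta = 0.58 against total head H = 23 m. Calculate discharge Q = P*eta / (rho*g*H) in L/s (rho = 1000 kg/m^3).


Q = (P * 1000 * eta) / (rho * g * H)
  = (9 * 1000 * 0.58) / (1000 * 9.81 * 23)
  = 5220 / 225630
  = 0.02314 m^3/s = 23.14 L/s


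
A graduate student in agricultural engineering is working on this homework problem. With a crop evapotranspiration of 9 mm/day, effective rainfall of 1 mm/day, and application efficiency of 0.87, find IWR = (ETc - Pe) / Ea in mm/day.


IWR = (ETc - Pe) / Ea
    = (9 - 1) / 0.87
    = 8 / 0.87
    = 9.20 mm/day


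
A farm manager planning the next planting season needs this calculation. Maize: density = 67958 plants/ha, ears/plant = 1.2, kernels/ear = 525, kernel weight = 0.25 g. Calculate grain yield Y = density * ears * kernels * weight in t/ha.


Y = density * ears * kernels * kw
  = 67958 * 1.2 * 525 * 0.25 g/ha
  = 10703385.00 g/ha
  = 10703.39 kg/ha = 10.70 t/ha


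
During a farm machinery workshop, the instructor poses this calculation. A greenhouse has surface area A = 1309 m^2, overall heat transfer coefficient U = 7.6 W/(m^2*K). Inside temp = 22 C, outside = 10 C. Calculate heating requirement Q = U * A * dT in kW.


dT = 22 - (10) = 12 K
Q = U * A * dT
  = 7.6 * 1309 * 12
  = 119380.80 W = 119.38 kW


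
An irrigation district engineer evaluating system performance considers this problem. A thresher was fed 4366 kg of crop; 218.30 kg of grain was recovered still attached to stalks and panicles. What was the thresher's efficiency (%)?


eta = (total - unthreshed) / total * 100
    = (4366 - 218.30) / 4366 * 100
    = 4147.70 / 4366 * 100
    = 95%


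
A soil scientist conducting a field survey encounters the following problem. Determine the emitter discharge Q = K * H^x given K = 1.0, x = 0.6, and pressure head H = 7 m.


Q = K * H^x
  = 1.0 * 7^0.6
  = 1.0 * 3.2141
  = 3.21 L/h


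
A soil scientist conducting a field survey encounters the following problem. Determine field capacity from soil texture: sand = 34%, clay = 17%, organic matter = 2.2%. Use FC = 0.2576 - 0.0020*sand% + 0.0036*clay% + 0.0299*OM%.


FC = 0.2576 - 0.0020*34 + 0.0036*17 + 0.0299*2.2
   = 0.2576 - 0.0680 + 0.0612 + 0.0658
   = 0.3166


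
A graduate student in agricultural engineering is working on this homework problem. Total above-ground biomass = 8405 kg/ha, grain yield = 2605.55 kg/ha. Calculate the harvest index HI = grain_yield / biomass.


HI = grain_yield / biomass
   = 2605.55 / 8405
   = 0.31


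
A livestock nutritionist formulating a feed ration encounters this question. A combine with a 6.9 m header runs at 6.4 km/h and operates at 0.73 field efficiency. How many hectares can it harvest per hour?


C = w * v * eta_f / 10
  = 6.9 * 6.4 * 0.73 / 10
  = 32.24 / 10
  = 3.22 ha/h


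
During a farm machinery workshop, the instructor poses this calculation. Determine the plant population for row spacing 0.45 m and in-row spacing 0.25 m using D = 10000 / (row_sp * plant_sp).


D = 10000 / (row_sp * plant_sp)
  = 10000 / (0.45 * 0.25)
  = 10000 / 0.1125
  = 88888.89 plants/ha


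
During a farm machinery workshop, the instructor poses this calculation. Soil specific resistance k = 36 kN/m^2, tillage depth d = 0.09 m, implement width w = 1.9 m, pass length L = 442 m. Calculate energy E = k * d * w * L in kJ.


E = k * d * w * L
  = 36 * 0.09 * 1.9 * 442
  = 2720.95 kJ


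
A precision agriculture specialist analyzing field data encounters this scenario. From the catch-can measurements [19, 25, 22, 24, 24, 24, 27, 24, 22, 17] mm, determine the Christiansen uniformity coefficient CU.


xbar = 228 / 10 = 22.800
sum|xi - xbar| = 22.400
CU = 100 * (1 - 22.400 / (10 * 22.800))
   = 100 * (1 - 0.0982)
   = 90.18%


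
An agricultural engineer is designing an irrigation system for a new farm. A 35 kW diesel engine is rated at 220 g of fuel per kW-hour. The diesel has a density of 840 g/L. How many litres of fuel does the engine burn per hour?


FC = P * BSFC / rho_fuel
   = 35 * 220 / 840
   = 7700 / 840
   = 9.17 L/h


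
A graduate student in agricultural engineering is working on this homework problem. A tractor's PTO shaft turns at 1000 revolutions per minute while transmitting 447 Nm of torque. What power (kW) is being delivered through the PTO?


P = 2*pi*n*T / 60000
  = 2*pi * 1000 * 447 / 60000
  = 2808583.83 / 60000
  = 46.81 kW


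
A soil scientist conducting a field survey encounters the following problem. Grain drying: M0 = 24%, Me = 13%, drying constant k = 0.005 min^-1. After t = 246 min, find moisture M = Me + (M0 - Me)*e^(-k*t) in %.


M = Me + (M0 - Me) * e^(-k*t)
  = 13 + (24 - 13) * e^(-0.005*246)
  = 13 + 11 * e^(-1.230)
  = 13 + 11 * 0.29229
  = 13 + 3.2152
  = 16.22%


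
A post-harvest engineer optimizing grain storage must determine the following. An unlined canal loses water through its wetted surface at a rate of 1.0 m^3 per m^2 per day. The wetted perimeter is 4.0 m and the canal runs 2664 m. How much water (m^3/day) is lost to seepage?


S = C * P * L
  = 1.0 * 4.0 * 2664
  = 10656 m^3/day


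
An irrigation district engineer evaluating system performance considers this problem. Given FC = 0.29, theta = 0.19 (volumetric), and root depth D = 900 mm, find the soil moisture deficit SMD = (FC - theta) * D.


SMD = (FC - theta) * D
    = (0.29 - 0.19) * 900
    = 0.100 * 900
    = 90 mm


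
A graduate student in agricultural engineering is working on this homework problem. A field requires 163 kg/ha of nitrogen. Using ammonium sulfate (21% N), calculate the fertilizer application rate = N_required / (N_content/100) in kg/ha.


Rate = N_required / (N_content / 100)
     = 163 / (21 / 100)
     = 163 / 0.21
     = 776.19 kg/ha


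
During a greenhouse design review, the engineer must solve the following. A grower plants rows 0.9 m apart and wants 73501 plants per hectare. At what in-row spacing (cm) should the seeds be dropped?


spacing = 10000 / (row_sp * density)
        = 10000 / (0.9 * 73501)
        = 10000 / 66150.90
        = 0.15117 m = 15.12 cm


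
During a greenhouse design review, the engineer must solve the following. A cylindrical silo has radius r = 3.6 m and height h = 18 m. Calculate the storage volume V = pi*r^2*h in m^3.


V = pi * r^2 * h
  = pi * 3.6^2 * 18
  = pi * 12.96 * 18
  = 732.87 m^3


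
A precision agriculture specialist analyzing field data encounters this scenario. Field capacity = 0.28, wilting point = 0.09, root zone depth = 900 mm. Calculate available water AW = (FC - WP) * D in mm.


AW = (FC - WP) * D
   = (0.28 - 0.09) * 900
   = 0.19 * 900
   = 171 mm


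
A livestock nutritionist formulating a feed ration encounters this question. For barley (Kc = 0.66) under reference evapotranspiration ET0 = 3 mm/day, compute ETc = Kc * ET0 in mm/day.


ETc = Kc * ET0
    = 0.66 * 3
    = 1.98 mm/day


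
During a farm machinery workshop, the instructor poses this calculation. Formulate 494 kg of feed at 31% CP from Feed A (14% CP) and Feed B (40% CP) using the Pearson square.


parts_A = CP_b - target = 40 - 31 = 9
parts_B = target - CP_a = 31 - 14 = 17
total_parts = 9 + 17 = 26
Feed A = 494 * 9 / 26 = 171 kg
Feed B = 494 * 17 / 26 = 323 kg

171 kg


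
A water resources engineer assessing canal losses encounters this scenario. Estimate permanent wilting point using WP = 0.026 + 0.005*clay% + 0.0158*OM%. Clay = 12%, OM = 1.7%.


WP = 0.026 + 0.005*12 + 0.0158*1.7
   = 0.026 + 0.0600 + 0.0269
   = 0.1129


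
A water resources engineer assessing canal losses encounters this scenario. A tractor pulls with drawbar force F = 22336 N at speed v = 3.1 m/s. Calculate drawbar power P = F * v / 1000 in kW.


P = F * v / 1000
  = 22336 * 3.1 / 1000
  = 69241.60 / 1000
  = 69.24 kW


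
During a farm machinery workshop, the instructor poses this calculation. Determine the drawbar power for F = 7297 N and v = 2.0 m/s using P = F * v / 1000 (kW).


P = F * v / 1000
  = 7297 * 2.0 / 1000
  = 14594 / 1000
  = 14.59 kW


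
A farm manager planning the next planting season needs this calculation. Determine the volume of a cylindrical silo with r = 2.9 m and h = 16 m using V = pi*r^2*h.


V = pi * r^2 * h
  = pi * 2.9^2 * 16
  = pi * 8.41 * 16
  = 422.73 m^3


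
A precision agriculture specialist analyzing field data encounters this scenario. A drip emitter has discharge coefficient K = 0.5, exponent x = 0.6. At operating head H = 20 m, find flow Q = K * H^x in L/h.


Q = K * H^x
  = 0.5 * 20^0.6
  = 0.5 * 6.0342
  = 3.02 L/h


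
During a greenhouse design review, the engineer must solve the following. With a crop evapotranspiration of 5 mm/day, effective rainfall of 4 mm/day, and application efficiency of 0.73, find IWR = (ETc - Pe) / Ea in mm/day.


IWR = (ETc - Pe) / Ea
    = (5 - 4) / 0.73
    = 1 / 0.73
    = 1.37 mm/day


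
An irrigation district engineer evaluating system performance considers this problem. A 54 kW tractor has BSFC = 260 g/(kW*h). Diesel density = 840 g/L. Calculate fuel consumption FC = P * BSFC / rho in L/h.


FC = P * BSFC / rho_fuel
   = 54 * 260 / 840
   = 14040 / 840
   = 16.71 L/h


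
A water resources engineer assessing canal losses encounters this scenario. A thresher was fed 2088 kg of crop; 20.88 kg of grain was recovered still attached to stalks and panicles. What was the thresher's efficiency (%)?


eta = (total - unthreshed) / total * 100
    = (2088 - 20.88) / 2088 * 100
    = 2067.12 / 2088 * 100
    = 99%


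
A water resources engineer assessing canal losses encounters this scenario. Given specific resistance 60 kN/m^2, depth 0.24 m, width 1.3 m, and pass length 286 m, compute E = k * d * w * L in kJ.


E = k * d * w * L
  = 60 * 0.24 * 1.3 * 286
  = 5353.92 kJ


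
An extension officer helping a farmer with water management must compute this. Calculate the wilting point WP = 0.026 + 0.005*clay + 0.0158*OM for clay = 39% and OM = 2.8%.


WP = 0.026 + 0.005*39 + 0.0158*2.8
   = 0.026 + 0.1950 + 0.0442
   = 0.2652


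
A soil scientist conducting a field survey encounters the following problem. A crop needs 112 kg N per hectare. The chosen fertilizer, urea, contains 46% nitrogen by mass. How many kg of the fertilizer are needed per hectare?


Rate = N_required / (N_content / 100)
     = 112 / (46 / 100)
     = 112 / 0.46
     = 243.48 kg/ha


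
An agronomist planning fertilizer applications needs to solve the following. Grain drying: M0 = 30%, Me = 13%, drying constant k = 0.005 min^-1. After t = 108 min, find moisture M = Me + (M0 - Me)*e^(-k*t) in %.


M = Me + (M0 - Me) * e^(-k*t)
  = 13 + (30 - 13) * e^(-0.005*108)
  = 13 + 17 * e^(-0.540)
  = 13 + 17 * 0.58275
  = 13 + 9.9067
  = 22.91%


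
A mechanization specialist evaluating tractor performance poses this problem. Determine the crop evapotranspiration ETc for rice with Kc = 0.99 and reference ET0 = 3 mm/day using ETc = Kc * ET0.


ETc = Kc * ET0
    = 0.99 * 3
    = 2.97 mm/day


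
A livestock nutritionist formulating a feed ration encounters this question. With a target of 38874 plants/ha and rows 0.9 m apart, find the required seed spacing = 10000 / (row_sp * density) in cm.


spacing = 10000 / (row_sp * density)
        = 10000 / (0.9 * 38874)
        = 10000 / 34986.60
        = 0.28582 m = 28.58 cm


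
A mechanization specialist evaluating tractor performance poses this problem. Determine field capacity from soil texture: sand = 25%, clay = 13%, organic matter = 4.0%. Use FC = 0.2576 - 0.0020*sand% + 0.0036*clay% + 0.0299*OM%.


FC = 0.2576 - 0.0020*25 + 0.0036*13 + 0.0299*4.0
   = 0.2576 - 0.0500 + 0.0468 + 0.1196
   = 0.3740


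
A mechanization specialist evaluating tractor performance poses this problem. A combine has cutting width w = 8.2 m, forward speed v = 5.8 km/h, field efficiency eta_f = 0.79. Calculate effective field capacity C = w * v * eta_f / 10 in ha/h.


C = w * v * eta_f / 10
  = 8.2 * 5.8 * 0.79 / 10
  = 37.57 / 10
  = 3.76 ha/h


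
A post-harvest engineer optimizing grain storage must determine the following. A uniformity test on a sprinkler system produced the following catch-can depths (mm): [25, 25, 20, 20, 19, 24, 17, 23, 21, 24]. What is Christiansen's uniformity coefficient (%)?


xbar = 218 / 10 = 21.800
sum|xi - xbar| = 24
CU = 100 * (1 - 24 / (10 * 21.800))
   = 100 * (1 - 0.1101)
   = 88.99%


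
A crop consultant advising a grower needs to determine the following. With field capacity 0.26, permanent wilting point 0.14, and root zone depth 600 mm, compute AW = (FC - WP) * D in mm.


AW = (FC - WP) * D
   = (0.26 - 0.14) * 600
   = 0.12 * 600
   = 72 mm


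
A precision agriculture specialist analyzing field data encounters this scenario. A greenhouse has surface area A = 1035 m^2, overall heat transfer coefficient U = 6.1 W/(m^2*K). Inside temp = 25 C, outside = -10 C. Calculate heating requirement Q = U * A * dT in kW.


dT = 25 - (-10) = 35 K
Q = U * A * dT
  = 6.1 * 1035 * 35
  = 220972.50 W = 220.97 kW


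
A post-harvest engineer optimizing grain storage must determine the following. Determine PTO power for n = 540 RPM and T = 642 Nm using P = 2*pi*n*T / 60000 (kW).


P = 2*pi*n*T / 60000
  = 2*pi * 540 * 642 / 60000
  = 2178254.68 / 60000
  = 36.30 kW


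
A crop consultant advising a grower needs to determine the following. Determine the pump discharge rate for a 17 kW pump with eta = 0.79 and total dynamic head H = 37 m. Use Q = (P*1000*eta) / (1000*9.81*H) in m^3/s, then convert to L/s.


Q = (P * 1000 * eta) / (rho * g * H)
  = (17 * 1000 * 0.79) / (1000 * 9.81 * 37)
  = 13430 / 362970
  = 0.03700 m^3/s = 37.00 L/s


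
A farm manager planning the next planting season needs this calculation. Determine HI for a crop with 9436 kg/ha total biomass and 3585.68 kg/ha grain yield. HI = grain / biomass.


HI = grain_yield / biomass
   = 3585.68 / 9436
   = 0.38


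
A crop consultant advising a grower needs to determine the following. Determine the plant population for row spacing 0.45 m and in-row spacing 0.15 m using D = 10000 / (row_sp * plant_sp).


D = 10000 / (row_sp * plant_sp)
  = 10000 / (0.45 * 0.15)
  = 10000 / 0.0675
  = 148148.15 plants/ha


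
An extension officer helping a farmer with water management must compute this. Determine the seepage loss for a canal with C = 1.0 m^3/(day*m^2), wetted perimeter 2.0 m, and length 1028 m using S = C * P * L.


S = C * P * L
  = 1.0 * 2.0 * 1028
  = 2056 m^3/day


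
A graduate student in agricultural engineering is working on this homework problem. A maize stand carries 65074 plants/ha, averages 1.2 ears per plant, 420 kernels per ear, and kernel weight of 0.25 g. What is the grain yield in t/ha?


Y = density * ears * kernels * kw
  = 65074 * 1.2 * 420 * 0.25 g/ha
  = 8199324 g/ha
  = 8199.32 kg/ha = 8.20 t/ha


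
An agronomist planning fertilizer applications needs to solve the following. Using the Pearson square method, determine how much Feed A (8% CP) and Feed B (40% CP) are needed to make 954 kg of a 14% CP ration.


parts_A = CP_b - target = 40 - 14 = 26
parts_B = target - CP_a = 14 - 8 = 6
total_parts = 26 + 6 = 32
Feed A = 954 * 26 / 32 = 775.13 kg
Feed B = 954 * 6 / 32 = 178.88 kg

775.13 kg


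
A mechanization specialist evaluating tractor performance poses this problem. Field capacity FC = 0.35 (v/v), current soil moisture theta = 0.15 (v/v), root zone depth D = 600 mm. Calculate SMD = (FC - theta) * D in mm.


SMD = (FC - theta) * D
    = (0.35 - 0.15) * 600
    = 0.200 * 600
    = 120 mm


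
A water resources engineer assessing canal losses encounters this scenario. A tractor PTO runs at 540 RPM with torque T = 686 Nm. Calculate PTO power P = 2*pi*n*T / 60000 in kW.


P = 2*pi*n*T / 60000
  = 2*pi * 540 * 686 / 60000
  = 2327543.17 / 60000
  = 38.79 kW


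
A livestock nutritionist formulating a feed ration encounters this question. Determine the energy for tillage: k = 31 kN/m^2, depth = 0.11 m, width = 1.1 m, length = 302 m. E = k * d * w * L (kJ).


E = k * d * w * L
  = 31 * 0.11 * 1.1 * 302
  = 1132.80 kJ


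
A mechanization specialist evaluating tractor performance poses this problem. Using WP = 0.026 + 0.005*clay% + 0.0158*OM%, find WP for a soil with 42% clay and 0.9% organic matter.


WP = 0.026 + 0.005*42 + 0.0158*0.9
   = 0.026 + 0.2100 + 0.0142
   = 0.2502


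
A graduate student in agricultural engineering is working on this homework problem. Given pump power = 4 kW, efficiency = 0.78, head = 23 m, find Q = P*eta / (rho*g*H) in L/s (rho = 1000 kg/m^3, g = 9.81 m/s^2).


Q = (P * 1000 * eta) / (rho * g * H)
  = (4 * 1000 * 0.78) / (1000 * 9.81 * 23)
  = 3120 / 225630
  = 0.01383 m^3/s = 13.83 L/s


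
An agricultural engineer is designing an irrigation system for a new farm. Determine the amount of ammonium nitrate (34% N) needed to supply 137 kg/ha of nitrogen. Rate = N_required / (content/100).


Rate = N_required / (N_content / 100)
     = 137 / (34 / 100)
     = 137 / 0.34
     = 402.94 kg/ha


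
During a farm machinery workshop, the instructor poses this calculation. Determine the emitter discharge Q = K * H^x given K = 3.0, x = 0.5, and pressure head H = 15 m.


Q = K * H^x
  = 3.0 * 15^0.5
  = 3.0 * 3.8730
  = 11.62 L/h


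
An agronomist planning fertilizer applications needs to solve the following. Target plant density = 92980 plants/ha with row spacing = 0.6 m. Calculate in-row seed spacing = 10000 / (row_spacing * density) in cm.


spacing = 10000 / (row_sp * density)
        = 10000 / (0.6 * 92980)
        = 10000 / 55788
        = 0.17925 m = 17.93 cm


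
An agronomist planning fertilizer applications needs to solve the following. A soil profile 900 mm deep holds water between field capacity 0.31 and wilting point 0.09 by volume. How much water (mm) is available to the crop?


AW = (FC - WP) * D
   = (0.31 - 0.09) * 900
   = 0.22 * 900
   = 198 mm


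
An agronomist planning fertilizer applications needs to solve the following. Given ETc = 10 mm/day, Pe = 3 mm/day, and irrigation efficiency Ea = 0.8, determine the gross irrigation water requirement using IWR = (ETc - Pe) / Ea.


IWR = (ETc - Pe) / Ea
    = (10 - 3) / 0.8
    = 7 / 0.8
    = 8.75 mm/day


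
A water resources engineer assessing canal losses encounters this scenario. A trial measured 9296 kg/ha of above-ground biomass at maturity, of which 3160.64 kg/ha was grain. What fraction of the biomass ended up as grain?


HI = grain_yield / biomass
   = 3160.64 / 9296
   = 0.34


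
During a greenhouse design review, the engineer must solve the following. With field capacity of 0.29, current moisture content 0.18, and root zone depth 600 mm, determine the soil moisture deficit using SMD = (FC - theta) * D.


SMD = (FC - theta) * D
    = (0.29 - 0.18) * 600
    = 0.110 * 600
    = 66 mm


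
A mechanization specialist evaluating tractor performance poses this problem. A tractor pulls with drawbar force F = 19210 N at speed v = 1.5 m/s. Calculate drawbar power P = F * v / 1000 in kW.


P = F * v / 1000
  = 19210 * 1.5 / 1000
  = 28815 / 1000
  = 28.82 kW


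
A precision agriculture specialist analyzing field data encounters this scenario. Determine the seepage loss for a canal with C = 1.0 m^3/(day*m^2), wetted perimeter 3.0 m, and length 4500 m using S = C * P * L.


S = C * P * L
  = 1.0 * 3.0 * 4500
  = 13500 m^3/day


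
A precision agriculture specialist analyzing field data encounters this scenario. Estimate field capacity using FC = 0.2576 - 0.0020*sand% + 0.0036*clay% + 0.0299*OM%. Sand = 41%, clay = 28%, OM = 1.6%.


FC = 0.2576 - 0.0020*41 + 0.0036*28 + 0.0299*1.6
   = 0.2576 - 0.0820 + 0.1008 + 0.0478
   = 0.3242


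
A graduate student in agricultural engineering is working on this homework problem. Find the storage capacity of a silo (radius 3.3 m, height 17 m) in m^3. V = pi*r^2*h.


V = pi * r^2 * h
  = pi * 3.3^2 * 17
  = pi * 10.89 * 17
  = 581.60 m^3


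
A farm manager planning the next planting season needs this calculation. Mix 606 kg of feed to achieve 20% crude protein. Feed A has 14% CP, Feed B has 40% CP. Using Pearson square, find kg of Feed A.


parts_A = CP_b - target = 40 - 20 = 20
parts_B = target - CP_a = 20 - 14 = 6
total_parts = 20 + 6 = 26
Feed A = 606 * 20 / 26 = 466.15 kg
Feed B = 606 * 6 / 26 = 139.85 kg

466.15 kg


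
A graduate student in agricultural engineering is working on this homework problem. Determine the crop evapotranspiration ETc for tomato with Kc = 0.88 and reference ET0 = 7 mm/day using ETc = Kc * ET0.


ETc = Kc * ET0
    = 0.88 * 7
    = 6.16 mm/day


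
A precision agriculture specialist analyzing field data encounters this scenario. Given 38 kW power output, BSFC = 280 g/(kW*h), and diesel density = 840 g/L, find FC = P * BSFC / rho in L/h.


FC = P * BSFC / rho_fuel
   = 38 * 280 / 840
   = 10640 / 840
   = 12.67 L/h


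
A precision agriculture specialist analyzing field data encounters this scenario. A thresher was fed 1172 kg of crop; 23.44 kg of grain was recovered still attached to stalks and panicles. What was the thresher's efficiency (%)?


eta = (total - unthreshed) / total * 100
    = (1172 - 23.44) / 1172 * 100
    = 1148.56 / 1172 * 100
    = 98%


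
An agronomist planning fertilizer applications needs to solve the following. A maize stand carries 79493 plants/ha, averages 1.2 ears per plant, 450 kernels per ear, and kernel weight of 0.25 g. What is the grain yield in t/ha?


Y = density * ears * kernels * kw
  = 79493 * 1.2 * 450 * 0.25 g/ha
  = 10731555.00 g/ha
  = 10731.56 kg/ha = 10.73 t/ha


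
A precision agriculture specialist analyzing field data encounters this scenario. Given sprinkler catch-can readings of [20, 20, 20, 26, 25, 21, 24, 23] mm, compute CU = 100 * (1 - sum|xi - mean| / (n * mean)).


xbar = 179 / 8 = 22.375
sum|xi - xbar| = 17
CU = 100 * (1 - 17 / (8 * 22.375))
   = 100 * (1 - 0.0950)
   = 90.50%


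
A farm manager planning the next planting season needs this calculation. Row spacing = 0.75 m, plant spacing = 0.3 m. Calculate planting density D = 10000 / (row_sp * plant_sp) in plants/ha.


D = 10000 / (row_sp * plant_sp)
  = 10000 / (0.75 * 0.3)
  = 10000 / 0.2250
  = 44444.44 plants/ha


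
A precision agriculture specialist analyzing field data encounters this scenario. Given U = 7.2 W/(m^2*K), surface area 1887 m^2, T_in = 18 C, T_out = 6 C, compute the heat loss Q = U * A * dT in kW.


dT = 18 - (6) = 12 K
Q = U * A * dT
  = 7.2 * 1887 * 12
  = 163036.80 W = 163.04 kW


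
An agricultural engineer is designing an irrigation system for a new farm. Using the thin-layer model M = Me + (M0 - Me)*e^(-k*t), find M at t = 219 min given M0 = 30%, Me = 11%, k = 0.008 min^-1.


M = Me + (M0 - Me) * e^(-k*t)
  = 11 + (30 - 11) * e^(-0.008*219)
  = 11 + 19 * e^(-1.752)
  = 11 + 19 * 0.17343
  = 11 + 3.2951
  = 14.30%


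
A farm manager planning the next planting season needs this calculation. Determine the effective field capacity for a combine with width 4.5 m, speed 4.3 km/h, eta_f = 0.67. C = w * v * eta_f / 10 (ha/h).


C = w * v * eta_f / 10
  = 4.5 * 4.3 * 0.67 / 10
  = 12.96 / 10
  = 1.30 ha/h


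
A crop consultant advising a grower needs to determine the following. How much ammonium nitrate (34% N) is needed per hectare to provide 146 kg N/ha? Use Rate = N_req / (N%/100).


Rate = N_required / (N_content / 100)
     = 146 / (34 / 100)
     = 146 / 0.34
     = 429.41 kg/ha


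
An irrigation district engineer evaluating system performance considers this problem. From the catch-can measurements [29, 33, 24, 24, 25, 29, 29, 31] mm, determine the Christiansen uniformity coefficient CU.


xbar = 224 / 8 = 28
sum|xi - xbar| = 22
CU = 100 * (1 - 22 / (8 * 28))
   = 100 * (1 - 0.0982)
   = 90.18%


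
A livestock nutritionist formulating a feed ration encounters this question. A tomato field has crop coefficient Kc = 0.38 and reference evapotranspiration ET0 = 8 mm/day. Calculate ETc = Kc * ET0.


ETc = Kc * ET0
    = 0.38 * 8
    = 3.04 mm/day


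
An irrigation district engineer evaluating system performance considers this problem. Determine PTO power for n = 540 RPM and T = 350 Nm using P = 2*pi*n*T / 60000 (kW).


P = 2*pi*n*T / 60000
  = 2*pi * 540 * 350 / 60000
  = 1187522.02 / 60000
  = 19.79 kW


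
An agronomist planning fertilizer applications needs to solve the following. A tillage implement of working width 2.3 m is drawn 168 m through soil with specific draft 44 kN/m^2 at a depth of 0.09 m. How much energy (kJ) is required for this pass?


E = k * d * w * L
  = 44 * 0.09 * 2.3 * 168
  = 1530.14 kJ


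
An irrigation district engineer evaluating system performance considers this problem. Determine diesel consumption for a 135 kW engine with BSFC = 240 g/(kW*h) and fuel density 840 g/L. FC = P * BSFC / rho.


FC = P * BSFC / rho_fuel
   = 135 * 240 / 840
   = 32400 / 840
   = 38.57 L/h


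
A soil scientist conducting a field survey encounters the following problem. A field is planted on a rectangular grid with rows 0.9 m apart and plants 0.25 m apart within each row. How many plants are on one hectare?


D = 10000 / (row_sp * plant_sp)
  = 10000 / (0.9 * 0.25)
  = 10000 / 0.2250
  = 44444.44 plants/ha


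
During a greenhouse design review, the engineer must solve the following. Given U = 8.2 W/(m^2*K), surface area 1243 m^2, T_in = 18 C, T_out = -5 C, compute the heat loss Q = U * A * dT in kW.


dT = 18 - (-5) = 23 K
Q = U * A * dT
  = 8.2 * 1243 * 23
  = 234429.80 W = 234.43 kW


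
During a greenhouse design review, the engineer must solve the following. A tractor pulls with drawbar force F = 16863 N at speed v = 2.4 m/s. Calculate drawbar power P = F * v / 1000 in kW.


P = F * v / 1000
  = 16863 * 2.4 / 1000
  = 40471.20 / 1000
  = 40.47 kW


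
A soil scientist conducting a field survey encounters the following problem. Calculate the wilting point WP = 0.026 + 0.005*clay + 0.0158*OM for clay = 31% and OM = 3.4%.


WP = 0.026 + 0.005*31 + 0.0158*3.4
   = 0.026 + 0.1550 + 0.0537
   = 0.2347


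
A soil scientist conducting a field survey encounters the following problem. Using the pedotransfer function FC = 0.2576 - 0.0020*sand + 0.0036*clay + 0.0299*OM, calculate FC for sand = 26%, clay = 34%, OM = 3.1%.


FC = 0.2576 - 0.0020*26 + 0.0036*34 + 0.0299*3.1
   = 0.2576 - 0.0520 + 0.1224 + 0.0927
   = 0.4207


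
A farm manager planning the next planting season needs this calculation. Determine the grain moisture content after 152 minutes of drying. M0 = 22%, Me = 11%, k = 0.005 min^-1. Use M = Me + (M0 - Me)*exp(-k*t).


M = Me + (M0 - Me) * e^(-k*t)
  = 11 + (22 - 11) * e^(-0.005*152)
  = 11 + 11 * e^(-0.760)
  = 11 + 11 * 0.46767
  = 11 + 5.1443
  = 16.14%


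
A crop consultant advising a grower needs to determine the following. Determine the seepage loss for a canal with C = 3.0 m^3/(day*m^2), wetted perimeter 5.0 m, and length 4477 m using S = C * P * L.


S = C * P * L
  = 3.0 * 5.0 * 4477
  = 67155 m^3/day


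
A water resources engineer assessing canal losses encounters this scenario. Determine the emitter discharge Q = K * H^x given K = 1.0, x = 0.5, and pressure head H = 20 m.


Q = K * H^x
  = 1.0 * 20^0.5
  = 1.0 * 4.4721
  = 4.47 L/h


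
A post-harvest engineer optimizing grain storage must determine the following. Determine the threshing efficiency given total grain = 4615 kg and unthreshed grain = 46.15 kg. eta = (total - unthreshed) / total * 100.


eta = (total - unthreshed) / total * 100
    = (4615 - 46.15) / 4615 * 100
    = 4568.85 / 4615 * 100
    = 99%


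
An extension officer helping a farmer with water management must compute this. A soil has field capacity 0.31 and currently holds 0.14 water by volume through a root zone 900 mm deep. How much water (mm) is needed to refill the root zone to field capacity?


SMD = (FC - theta) * D
    = (0.31 - 0.14) * 900
    = 0.170 * 900
    = 153 mm


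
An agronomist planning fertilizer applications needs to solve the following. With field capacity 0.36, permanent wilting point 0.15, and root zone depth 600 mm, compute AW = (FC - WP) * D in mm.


AW = (FC - WP) * D
   = (0.36 - 0.15) * 600
   = 0.21 * 600
   = 126 mm


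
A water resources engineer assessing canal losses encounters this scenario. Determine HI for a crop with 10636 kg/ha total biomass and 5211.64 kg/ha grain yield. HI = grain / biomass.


HI = grain_yield / biomass
   = 5211.64 / 10636
   = 0.49


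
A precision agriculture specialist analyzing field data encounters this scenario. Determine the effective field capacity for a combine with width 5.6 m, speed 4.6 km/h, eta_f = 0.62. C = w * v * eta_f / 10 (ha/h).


C = w * v * eta_f / 10
  = 5.6 * 4.6 * 0.62 / 10
  = 15.97 / 10
  = 1.60 ha/h


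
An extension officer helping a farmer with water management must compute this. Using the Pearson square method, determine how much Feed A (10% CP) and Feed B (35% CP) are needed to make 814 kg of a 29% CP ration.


parts_A = CP_b - target = 35 - 29 = 6
parts_B = target - CP_a = 29 - 10 = 19
total_parts = 6 + 19 = 25
Feed A = 814 * 6 / 25 = 195.36 kg
Feed B = 814 * 19 / 25 = 618.64 kg

195.36 kg


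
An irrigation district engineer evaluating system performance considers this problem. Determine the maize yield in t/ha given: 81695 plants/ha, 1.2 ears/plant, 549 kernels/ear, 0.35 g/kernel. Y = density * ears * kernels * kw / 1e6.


Y = density * ears * kernels * kw
  = 81695 * 1.2 * 549 * 0.35 g/ha
  = 18837233.10 g/ha
  = 18837.23 kg/ha = 18.84 t/ha


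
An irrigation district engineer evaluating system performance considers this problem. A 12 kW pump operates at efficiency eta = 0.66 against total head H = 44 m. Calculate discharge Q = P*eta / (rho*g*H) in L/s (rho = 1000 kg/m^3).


Q = (P * 1000 * eta) / (rho * g * H)
  = (12 * 1000 * 0.66) / (1000 * 9.81 * 44)
  = 7920 / 431640
  = 0.01835 m^3/s = 18.35 L/s


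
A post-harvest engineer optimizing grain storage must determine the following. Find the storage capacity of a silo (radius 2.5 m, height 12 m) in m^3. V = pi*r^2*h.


V = pi * r^2 * h
  = pi * 2.5^2 * 12
  = pi * 6.25 * 12
  = 235.62 m^3


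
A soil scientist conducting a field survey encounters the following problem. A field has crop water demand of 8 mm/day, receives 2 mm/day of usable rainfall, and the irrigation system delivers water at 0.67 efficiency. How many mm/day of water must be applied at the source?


IWR = (ETc - Pe) / Ea
    = (8 - 2) / 0.67
    = 6 / 0.67
    = 8.96 mm/day


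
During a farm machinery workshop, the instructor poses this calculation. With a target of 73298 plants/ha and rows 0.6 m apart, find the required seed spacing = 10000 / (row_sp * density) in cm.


spacing = 10000 / (row_sp * density)
        = 10000 / (0.6 * 73298)
        = 10000 / 43978.80
        = 0.22738 m = 22.74 cm


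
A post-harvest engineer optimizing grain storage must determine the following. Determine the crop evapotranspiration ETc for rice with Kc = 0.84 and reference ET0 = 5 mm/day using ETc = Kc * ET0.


ETc = Kc * ET0
    = 0.84 * 5
    = 4.20 mm/day


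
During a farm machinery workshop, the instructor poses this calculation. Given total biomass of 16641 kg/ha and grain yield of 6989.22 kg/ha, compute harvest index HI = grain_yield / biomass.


HI = grain_yield / biomass
   = 6989.22 / 16641
   = 0.42


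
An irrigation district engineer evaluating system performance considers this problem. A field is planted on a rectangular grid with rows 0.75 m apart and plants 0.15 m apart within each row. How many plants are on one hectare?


D = 10000 / (row_sp * plant_sp)
  = 10000 / (0.75 * 0.15)
  = 10000 / 0.1125
  = 88888.89 plants/ha


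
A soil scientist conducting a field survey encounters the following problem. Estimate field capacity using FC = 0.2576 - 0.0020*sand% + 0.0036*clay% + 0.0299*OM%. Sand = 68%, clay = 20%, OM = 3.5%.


FC = 0.2576 - 0.0020*68 + 0.0036*20 + 0.0299*3.5
   = 0.2576 - 0.1360 + 0.0720 + 0.1047
   = 0.2983


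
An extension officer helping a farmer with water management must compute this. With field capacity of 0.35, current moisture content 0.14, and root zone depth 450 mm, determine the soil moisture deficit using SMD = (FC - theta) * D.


SMD = (FC - theta) * D
    = (0.35 - 0.14) * 450
    = 0.210 * 450
    = 94.50 mm


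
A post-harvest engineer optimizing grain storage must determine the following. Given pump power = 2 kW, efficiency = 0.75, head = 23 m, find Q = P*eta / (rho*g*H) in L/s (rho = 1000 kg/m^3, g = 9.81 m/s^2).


Q = (P * 1000 * eta) / (rho * g * H)
  = (2 * 1000 * 0.75) / (1000 * 9.81 * 23)
  = 1500 / 225630
  = 0.00665 m^3/s = 6.65 L/s


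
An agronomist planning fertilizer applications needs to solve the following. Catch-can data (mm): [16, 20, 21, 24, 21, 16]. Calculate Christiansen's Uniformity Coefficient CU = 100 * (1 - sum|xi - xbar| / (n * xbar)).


xbar = 118 / 6 = 19.667
sum|xi - xbar| = 14.667
CU = 100 * (1 - 14.667 / (6 * 19.667))
   = 100 * (1 - 0.1243)
   = 87.57%


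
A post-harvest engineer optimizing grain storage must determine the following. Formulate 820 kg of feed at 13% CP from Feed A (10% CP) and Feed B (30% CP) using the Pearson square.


parts_A = CP_b - target = 30 - 13 = 17
parts_B = target - CP_a = 13 - 10 = 3
total_parts = 17 + 3 = 20
Feed A = 820 * 17 / 20 = 697 kg
Feed B = 820 * 3 / 20 = 123 kg

697 kg


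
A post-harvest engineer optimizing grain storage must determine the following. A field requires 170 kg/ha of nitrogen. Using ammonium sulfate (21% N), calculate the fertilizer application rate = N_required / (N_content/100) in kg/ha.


Rate = N_required / (N_content / 100)
     = 170 / (21 / 100)
     = 170 / 0.21
     = 809.52 kg/ha


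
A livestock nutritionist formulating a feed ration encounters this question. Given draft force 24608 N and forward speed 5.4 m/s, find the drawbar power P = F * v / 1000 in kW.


P = F * v / 1000
  = 24608 * 5.4 / 1000
  = 132883.20 / 1000
  = 132.88 kW


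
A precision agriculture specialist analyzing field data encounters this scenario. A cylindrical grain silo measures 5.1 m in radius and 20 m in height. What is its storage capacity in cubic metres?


V = pi * r^2 * h
  = pi * 5.1^2 * 20
  = pi * 26.01 * 20
  = 1634.26 m^3


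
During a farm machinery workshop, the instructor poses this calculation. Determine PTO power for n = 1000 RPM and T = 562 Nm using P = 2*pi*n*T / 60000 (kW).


P = 2*pi*n*T / 60000
  = 2*pi * 1000 * 562 / 60000
  = 3531150.14 / 60000
  = 58.85 kW


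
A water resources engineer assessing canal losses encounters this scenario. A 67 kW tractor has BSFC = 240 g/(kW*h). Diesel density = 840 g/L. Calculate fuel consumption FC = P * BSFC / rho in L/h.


FC = P * BSFC / rho_fuel
   = 67 * 240 / 840
   = 16080 / 840
   = 19.14 L/h


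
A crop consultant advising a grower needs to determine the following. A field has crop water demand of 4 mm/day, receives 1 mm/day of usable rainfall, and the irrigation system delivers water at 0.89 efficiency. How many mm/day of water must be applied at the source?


IWR = (ETc - Pe) / Ea
    = (4 - 1) / 0.89
    = 3 / 0.89
    = 3.37 mm/day


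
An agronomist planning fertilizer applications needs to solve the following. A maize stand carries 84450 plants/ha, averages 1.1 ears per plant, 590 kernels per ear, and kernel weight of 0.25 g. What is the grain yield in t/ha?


Y = density * ears * kernels * kw
  = 84450 * 1.1 * 590 * 0.25 g/ha
  = 13702012.50 g/ha
  = 13702.01 kg/ha = 13.70 t/ha


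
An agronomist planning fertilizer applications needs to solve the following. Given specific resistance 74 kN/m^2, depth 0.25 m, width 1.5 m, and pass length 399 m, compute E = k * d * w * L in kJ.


E = k * d * w * L
  = 74 * 0.25 * 1.5 * 399
  = 11072.25 kJ


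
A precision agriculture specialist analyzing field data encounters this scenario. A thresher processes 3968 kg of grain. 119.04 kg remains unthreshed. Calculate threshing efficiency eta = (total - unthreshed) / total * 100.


eta = (total - unthreshed) / total * 100
    = (3968 - 119.04) / 3968 * 100
    = 3848.96 / 3968 * 100
    = 97%


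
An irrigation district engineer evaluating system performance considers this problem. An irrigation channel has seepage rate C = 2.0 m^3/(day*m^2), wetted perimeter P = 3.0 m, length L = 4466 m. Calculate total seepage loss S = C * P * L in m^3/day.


S = C * P * L
  = 2.0 * 3.0 * 4466
  = 26796 m^3/day


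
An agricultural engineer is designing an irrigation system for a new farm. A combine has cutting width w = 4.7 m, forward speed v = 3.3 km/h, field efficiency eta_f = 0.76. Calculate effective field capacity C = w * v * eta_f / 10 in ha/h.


C = w * v * eta_f / 10
  = 4.7 * 3.3 * 0.76 / 10
  = 11.79 / 10
  = 1.18 ha/h


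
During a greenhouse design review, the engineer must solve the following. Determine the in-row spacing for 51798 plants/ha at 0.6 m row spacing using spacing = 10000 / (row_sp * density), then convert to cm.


spacing = 10000 / (row_sp * density)
        = 10000 / (0.6 * 51798)
        = 10000 / 31078.80
        = 0.32176 m = 32.18 cm


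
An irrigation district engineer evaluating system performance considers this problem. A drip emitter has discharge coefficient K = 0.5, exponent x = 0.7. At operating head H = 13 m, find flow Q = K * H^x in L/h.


Q = K * H^x
  = 0.5 * 13^0.7
  = 0.5 * 6.0223
  = 3.01 L/h


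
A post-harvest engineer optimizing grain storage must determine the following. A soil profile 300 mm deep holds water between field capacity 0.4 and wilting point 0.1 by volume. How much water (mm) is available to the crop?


AW = (FC - WP) * D
   = (0.4 - 0.1) * 300
   = 0.30 * 300
   = 90 mm


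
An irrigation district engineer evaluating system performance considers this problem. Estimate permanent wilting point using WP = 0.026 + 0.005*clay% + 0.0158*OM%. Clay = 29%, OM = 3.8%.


WP = 0.026 + 0.005*29 + 0.0158*3.8
   = 0.026 + 0.1450 + 0.0600
   = 0.2310


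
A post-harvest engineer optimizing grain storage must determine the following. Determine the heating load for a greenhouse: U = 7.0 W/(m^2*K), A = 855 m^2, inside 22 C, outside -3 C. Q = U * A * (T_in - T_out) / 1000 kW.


dT = 22 - (-3) = 25 K
Q = U * A * dT
  = 7.0 * 855 * 25
  = 149625 W = 149.63 kW


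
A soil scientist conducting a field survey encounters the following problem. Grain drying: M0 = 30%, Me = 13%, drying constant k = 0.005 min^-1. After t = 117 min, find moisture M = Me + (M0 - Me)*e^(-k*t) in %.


M = Me + (M0 - Me) * e^(-k*t)
  = 13 + (30 - 13) * e^(-0.005*117)
  = 13 + 17 * e^(-0.585)
  = 13 + 17 * 0.55711
  = 13 + 9.4708
  = 22.47%
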